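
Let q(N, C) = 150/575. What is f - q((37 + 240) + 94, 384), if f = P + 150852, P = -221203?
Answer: -1618079/23 ≈ -70351.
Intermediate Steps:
q(N, C) = 6/23 (q(N, C) = 150*(1/575) = 6/23)
f = -70351 (f = -221203 + 150852 = -70351)
f - q((37 + 240) + 94, 384) = -70351 - 1*6/23 = -70351 - 6/23 = -1618079/23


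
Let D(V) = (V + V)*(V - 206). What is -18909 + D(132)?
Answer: -38445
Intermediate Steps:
D(V) = 2*V*(-206 + V) (D(V) = (2*V)*(-206 + V) = 2*V*(-206 + V))
-18909 + D(132) = -18909 + 2*132*(-206 + 132) = -18909 + 2*132*(-74) = -18909 - 19536 = -38445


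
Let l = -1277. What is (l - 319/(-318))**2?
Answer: 164646858289/101124 ≈ 1.6282e+6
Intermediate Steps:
(l - 319/(-318))**2 = (-1277 - 319/(-318))**2 = (-1277 - 319*(-1/318))**2 = (-1277 + 319/318)**2 = (-405767/318)**2 = 164646858289/101124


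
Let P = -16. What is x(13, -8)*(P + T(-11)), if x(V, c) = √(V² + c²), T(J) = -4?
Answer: -20*√233 ≈ -305.29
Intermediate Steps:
x(13, -8)*(P + T(-11)) = √(13² + (-8)²)*(-16 - 4) = √(169 + 64)*(-20) = √233*(-20) = -20*√233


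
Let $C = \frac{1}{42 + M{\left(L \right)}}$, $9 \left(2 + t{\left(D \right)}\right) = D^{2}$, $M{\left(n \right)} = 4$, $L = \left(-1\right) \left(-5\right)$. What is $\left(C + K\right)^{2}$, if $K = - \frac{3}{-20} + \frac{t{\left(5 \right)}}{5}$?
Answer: $\frac{73441}{685584} \approx 0.10712$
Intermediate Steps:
$L = 5$
$t{\left(D \right)} = -2 + \frac{D^{2}}{9}$
$K = \frac{11}{36}$ ($K = - \frac{3}{-20} + \frac{-2 + \frac{5^{2}}{9}}{5} = \left(-3\right) \left(- \frac{1}{20}\right) + \left(-2 + \frac{1}{9} \cdot 25\right) \frac{1}{5} = \frac{3}{20} + \left(-2 + \frac{25}{9}\right) \frac{1}{5} = \frac{3}{20} + \frac{7}{9} \cdot \frac{1}{5} = \frac{3}{20} + \frac{7}{45} = \frac{11}{36} \approx 0.30556$)
$C = \frac{1}{46}$ ($C = \frac{1}{42 + 4} = \frac{1}{46} \approx 0.021739$)
$\left(C + K\right)^{2} = \left(\frac{1}{46} + \frac{11}{36}\right)^{2} = \left(\frac{271}{828}\right)^{2} = \frac{73441}{685584}$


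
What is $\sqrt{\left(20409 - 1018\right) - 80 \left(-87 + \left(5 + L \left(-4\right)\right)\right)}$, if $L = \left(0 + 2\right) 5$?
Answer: $3 \sqrt{3239} \approx 170.74$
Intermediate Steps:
$L = 10$ ($L = 2 \cdot 5 = 10$)
$\sqrt{\left(20409 - 1018\right) - 80 \left(-87 + \left(5 + L \left(-4\right)\right)\right)} = \sqrt{\left(20409 - 1018\right) - 80 \left(-87 + \left(5 + 10 \left(-4\right)\right)\right)} = \sqrt{\left(20409 - 1018\right) - 80 \left(-87 + \left(5 - 40\right)\right)} = \sqrt{19391 - 80 \left(-87 - 35\right)} = \sqrt{19391 - -9760} = \sqrt{19391 + 9760} = \sqrt{29151} = 3 \sqrt{3239}$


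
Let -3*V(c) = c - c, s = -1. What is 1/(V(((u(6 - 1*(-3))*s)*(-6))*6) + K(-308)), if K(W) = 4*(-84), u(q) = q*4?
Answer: -1/336 ≈ -0.0029762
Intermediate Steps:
u(q) = 4*q
K(W) = -336
V(c) = 0 (V(c) = -(c - c)/3 = -1/3*0 = 0)
1/(V(((u(6 - 1*(-3))*s)*(-6))*6) + K(-308)) = 1/(0 - 336) = 1/(-336) = -1/336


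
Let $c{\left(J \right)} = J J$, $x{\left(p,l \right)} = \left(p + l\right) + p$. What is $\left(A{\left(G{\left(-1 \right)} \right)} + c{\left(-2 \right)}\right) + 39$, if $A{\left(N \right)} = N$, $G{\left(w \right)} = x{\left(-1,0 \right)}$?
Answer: $41$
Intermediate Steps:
$x{\left(p,l \right)} = l + 2 p$ ($x{\left(p,l \right)} = \left(l + p\right) + p = l + 2 p$)
$G{\left(w \right)} = -2$ ($G{\left(w \right)} = 0 + 2 \left(-1\right) = 0 - 2 = -2$)
$c{\left(J \right)} = J^{2}$
$\left(A{\left(G{\left(-1 \right)} \right)} + c{\left(-2 \right)}\right) + 39 = \left(-2 + \left(-2\right)^{2}\right) + 39 = \left(-2 + 4\right) + 39 = 2 + 39 = 41$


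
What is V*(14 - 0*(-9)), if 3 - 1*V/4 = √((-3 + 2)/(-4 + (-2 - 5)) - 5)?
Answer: 168 - 168*I*√66/11 ≈ 168.0 - 124.08*I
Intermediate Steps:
V = 12 - 12*I*√66/11 (V = 12 - 4*√((-3 + 2)/(-4 + (-2 - 5)) - 5) = 12 - 4*√(-1/(-4 - 7) - 5) = 12 - 4*√(-1/(-11) - 5) = 12 - 4*√(-1*(-1/11) - 5) = 12 - 4*√(1/11 - 5) = 12 - 12*I*√66/11 ≈ 12.0 - 8.8626*I)
V*(14 - 0*(-9)) = (12 - 12*I*√66/11)*(14 - 0*(-9)) = (12 - 12*I*√66/11)*(14 - 1*0) = (12 - 12*I*√66/11)*(14 + 0) = (12 - 12*I*√66/11)*14 = 168 - 168*I*√66/11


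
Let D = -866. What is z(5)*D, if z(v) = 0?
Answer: 0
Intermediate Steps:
z(5)*D = 0*(-866) = 0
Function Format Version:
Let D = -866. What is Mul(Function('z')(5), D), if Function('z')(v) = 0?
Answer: 0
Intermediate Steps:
Mul(Function('z')(5), D) = Mul(0, -866) = 0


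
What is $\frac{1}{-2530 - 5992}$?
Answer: $- \frac{1}{8522} \approx -0.00011734$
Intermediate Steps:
$\frac{1}{-2530 - 5992} = \frac{1}{-8522} = - \frac{1}{8522}$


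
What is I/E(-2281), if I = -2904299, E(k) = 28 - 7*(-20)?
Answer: -2904299/168 ≈ -17288.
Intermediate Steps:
E(k) = 168 (E(k) = 28 + 140 = 168)
I/E(-2281) = -2904299/168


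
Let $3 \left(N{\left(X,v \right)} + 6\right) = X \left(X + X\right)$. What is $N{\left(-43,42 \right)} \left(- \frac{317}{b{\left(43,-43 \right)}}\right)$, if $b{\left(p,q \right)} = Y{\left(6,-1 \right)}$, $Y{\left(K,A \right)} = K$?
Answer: $- \frac{583280}{9} \approx -64809.0$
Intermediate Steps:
$N{\left(X,v \right)} = -6 + \frac{2 X^{2}}{3}$ ($N{\left(X,v \right)} = -6 + \frac{X \left(X + X\right)}{3} = -6 + \frac{X 2 X}{3} = -6 + \frac{2 X^{2}}{3}$)
$b{\left(p,q \right)} = 6$
$N{\left(-43,42 \right)} \left(- \frac{317}{b{\left(43,-43 \right)}}\right) = \left(-6 + \frac{2 \left(-43\right)^{2}}{3}\right) \left(- \frac{317}{6}\right) = \left(-6 + \frac{2}{3} \cdot 1849\right) \left(\left(-317\right) \frac{1}{6}\right) = \left(-6 + \frac{3698}{3}\right) \left(- \frac{317}{6}\right) = \frac{3680}{3} \left(- \frac{317}{6}\right) = - \frac{583280}{9}$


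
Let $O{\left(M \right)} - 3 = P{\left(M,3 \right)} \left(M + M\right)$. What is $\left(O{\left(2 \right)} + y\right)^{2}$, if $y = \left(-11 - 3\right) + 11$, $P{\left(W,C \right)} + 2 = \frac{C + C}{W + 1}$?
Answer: $0$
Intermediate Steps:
$P{\left(W,C \right)} = -2 + \frac{2 C}{1 + W}$ ($P{\left(W,C \right)} = -2 + \frac{C + C}{W + 1} = -2 + \frac{2 C}{1 + W}$)
$O{\left(M \right)} = 3 + \frac{4 M \left(2 - M\right)}{1 + M}$ ($O{\left(M \right)} = 3 + \frac{2 \left(-1 + 3 - M\right)}{1 + M} \left(M + M\right) = 3 + \frac{2 \left(2 - M\right)}{1 + M} 2 M = 3 + \frac{4 M \left(2 - M\right)}{1 + M}$)
$y = -3$ ($y = -14 + 11 = -3$)
$\left(O{\left(2 \right)} + y\right)^{2} = \left(\frac{3 - 4 \cdot 2^{2} + 11 \cdot 2}{1 + 2} - 3\right)^{2} = \left(\frac{3 - 16 + 22}{3} - 3\right)^{2} = \left(\frac{1}{3} \cdot 9 - 3\right)^{2} = \left(3 - 3\right)^{2} = 0^{2} = 0$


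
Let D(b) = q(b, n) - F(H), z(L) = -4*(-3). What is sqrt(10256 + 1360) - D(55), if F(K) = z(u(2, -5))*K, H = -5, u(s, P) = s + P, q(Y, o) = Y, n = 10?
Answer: -115 + 44*sqrt(6) ≈ -7.2225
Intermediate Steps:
u(s, P) = P + s
z(L) = 12
F(K) = 12*K
D(b) = 60 + b (D(b) = b - 12*(-5) = b - 1*(-60) = b + 60 = 60 + b)
sqrt(10256 + 1360) - D(55) = sqrt(10256 + 1360) - (60 + 55) = sqrt(11616) - 1*115 = 44*sqrt(6) - 115 = -115 + 44*sqrt(6)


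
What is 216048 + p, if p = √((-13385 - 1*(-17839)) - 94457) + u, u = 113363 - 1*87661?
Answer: 241750 + I*√90003 ≈ 2.4175e+5 + 300.0*I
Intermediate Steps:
u = 25702 (u = 113363 - 87661 = 25702)
p = 25702 + I*√90003 (p = √((-13385 - 1*(-17839)) - 94457) + 25702 = √((-13385 + 17839) - 94457) + 25702 = √(4454 - 94457) + 25702 = √(-90003) + 25702 = I*√90003 + 25702 = 25702 + I*√90003 ≈ 25702.0 + 300.0*I)
216048 + p = 216048 + (25702 + I*√90003) = 241750 + I*√90003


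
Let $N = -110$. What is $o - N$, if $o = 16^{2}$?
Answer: $366$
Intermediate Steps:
$o = 256$
$o - N = 256 - -110 = 256 + 110 = 366$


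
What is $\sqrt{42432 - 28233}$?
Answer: $\sqrt{14199} \approx 119.16$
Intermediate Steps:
$\sqrt{42432 - 28233} = \sqrt{14199}$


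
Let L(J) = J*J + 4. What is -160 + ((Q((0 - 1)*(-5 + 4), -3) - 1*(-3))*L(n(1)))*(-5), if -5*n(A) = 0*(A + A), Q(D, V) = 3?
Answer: -280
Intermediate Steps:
n(A) = 0 (n(A) = -0*(A + A) = -0*2*A = -⅕*0 = 0)
L(J) = 4 + J² (L(J) = J² + 4 = 4 + J²)
-160 + ((Q((0 - 1)*(-5 + 4), -3) - 1*(-3))*L(n(1)))*(-5) = -160 + ((3 - 1*(-3))*(4 + 0²))*(-5) = -160 + ((3 + 3)*(4 + 0))*(-5) = -160 + (6*4)*(-5) = -160 + 24*(-5) = -160 - 120 = -280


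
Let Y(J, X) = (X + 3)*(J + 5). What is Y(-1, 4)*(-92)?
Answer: -2576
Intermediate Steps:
Y(J, X) = (3 + X)*(5 + J)
Y(-1, 4)*(-92) = (15 + 3*(-1) + 5*4 - 1*4)*(-92) = (15 - 3 + 20 - 4)*(-92) = 28*(-92) = -2576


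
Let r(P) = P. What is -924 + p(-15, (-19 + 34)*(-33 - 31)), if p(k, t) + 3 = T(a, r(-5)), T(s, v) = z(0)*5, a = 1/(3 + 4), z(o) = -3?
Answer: -942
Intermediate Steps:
a = 1/7 ≈ 0.14286
T(s, v) = -15 (T(s, v) = -3*5 = -15)
p(k, t) = -18 (p(k, t) = -3 - 15 = -18)
-924 + p(-15, (-19 + 34)*(-33 - 31)) = -924 - 18 = -942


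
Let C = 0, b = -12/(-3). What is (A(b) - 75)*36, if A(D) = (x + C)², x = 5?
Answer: -1800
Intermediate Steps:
b = 4 (b = -12*(-⅓) = 4)
A(D) = 25 (A(D) = (5 + 0)² = 5² = 25)
(A(b) - 75)*36 = (25 - 75)*36 = -50*36 = -1800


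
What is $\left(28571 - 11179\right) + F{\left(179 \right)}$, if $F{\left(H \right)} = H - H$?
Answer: $17392$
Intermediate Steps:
$F{\left(H \right)} = 0$
$\left(28571 - 11179\right) + F{\left(179 \right)} = \left(28571 - 11179\right) + 0 = 17392 + 0 = 17392$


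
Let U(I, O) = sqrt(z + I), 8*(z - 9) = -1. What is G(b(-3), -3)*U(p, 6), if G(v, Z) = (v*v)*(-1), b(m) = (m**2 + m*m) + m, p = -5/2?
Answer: -225*sqrt(102)/4 ≈ -568.10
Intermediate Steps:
p = -5/2 (p = -5*1/2 = -5/2 ≈ -2.5000)
z = 71/8 (z = 9 + (1/8)*(-1) = 9 - 1/8 = 71/8 ≈ 8.8750)
b(m) = m + 2*m**2 (b(m) = (m**2 + m**2) + m = 2*m**2 + m = m + 2*m**2)
U(I, O) = sqrt(71/8 + I)
G(v, Z) = -v**2 (G(v, Z) = v**2*(-1) = -v**2)
G(b(-3), -3)*U(p, 6) = (-(-3*(1 + 2*(-3)))**2)*(sqrt(142 + 16*(-5/2))/4) = (-(-3*(1 - 6))**2)*(sqrt(142 - 40)/4) = (-(-3*(-5))**2)*(sqrt(102)/4) = (-1*15**2)*(sqrt(102)/4) = (-1*225)*(sqrt(102)/4) = -225*sqrt(102)/4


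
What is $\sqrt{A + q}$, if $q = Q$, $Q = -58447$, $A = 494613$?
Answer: $\sqrt{436166} \approx 660.43$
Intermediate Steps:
$q = -58447$
$\sqrt{A + q} = \sqrt{494613 - 58447} = \sqrt{436166}$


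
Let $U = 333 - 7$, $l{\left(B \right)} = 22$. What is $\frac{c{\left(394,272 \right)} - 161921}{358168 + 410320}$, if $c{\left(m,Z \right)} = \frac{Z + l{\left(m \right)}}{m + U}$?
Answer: $- \frac{19430471}{92218560} \approx -0.2107$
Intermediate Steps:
$U = 326$ ($U = 333 - 7 = 326$)
$c{\left(m,Z \right)} = \frac{22 + Z}{326 + m}$ ($c{\left(m,Z \right)} = \frac{Z + 22}{m + 326} = \frac{22 + Z}{326 + m}$)
$\frac{c{\left(394,272 \right)} - 161921}{358168 + 410320} = \frac{\frac{22 + 272}{326 + 394} - 161921}{358168 + 410320} = \frac{\frac{1}{720} \cdot 294 - 161921}{768488} = \left(\frac{1}{720} \cdot 294 - 161921\right) \frac{1}{768488} = \left(\frac{49}{120} - 161921\right) \frac{1}{768488} = \left(- \frac{19430471}{120}\right) \frac{1}{768488} = - \frac{19430471}{92218560}$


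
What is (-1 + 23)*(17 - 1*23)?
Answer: -132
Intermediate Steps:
(-1 + 23)*(17 - 1*23) = 22*(17 - 23) = 22*(-6) = -132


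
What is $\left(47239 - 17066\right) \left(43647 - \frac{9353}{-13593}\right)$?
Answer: $\frac{17901732143152}{13593} \approx 1.317 \cdot 10^{9}$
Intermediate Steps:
$\left(47239 - 17066\right) \left(43647 - \frac{9353}{-13593}\right) = 30173 \left(43647 - - \frac{9353}{13593}\right) = 30173 \left(43647 + \frac{9353}{13593}\right) = 30173 \cdot \frac{593303024}{13593} = \frac{17901732143152}{13593}$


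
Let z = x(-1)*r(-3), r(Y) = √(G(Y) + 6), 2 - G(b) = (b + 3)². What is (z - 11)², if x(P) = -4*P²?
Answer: 249 + 176*√2 ≈ 497.90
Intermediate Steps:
G(b) = 2 - (3 + b)² (G(b) = 2 - (b + 3)² = 2 - (3 + b)²)
r(Y) = √(8 - (3 + Y)²) (r(Y) = √((2 - (3 + Y)²) + 6) = √(8 - (3 + Y)²))
z = -8*√2 (z = (-4*(-1)²)*√(8 - (3 - 3)²) = (-4*1)*√(8 - 1*0²) = -4*√(8 - 1*0) = -4*√(8 + 0) = -8*√2 ≈ -11.314)
(z - 11)² = (-8*√2 - 11)² = (-11 - 8*√2)²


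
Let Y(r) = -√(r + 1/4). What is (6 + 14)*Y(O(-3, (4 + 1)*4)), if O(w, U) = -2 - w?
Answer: -10*√5 ≈ -22.361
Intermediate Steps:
Y(r) = -√(¼ + r) (Y(r) = -√(r + ¼) = -√(¼ + r))
(6 + 14)*Y(O(-3, (4 + 1)*4)) = (6 + 14)*(-√(1 + 4*(-2 - 1*(-3)))/2) = 20*(-√(1 + 4*(-2 + 3))/2) = 20*(-√(1 + 4*1)/2) = 20*(-√(1 + 4)/2) = 20*(-√5/2) = -10*√5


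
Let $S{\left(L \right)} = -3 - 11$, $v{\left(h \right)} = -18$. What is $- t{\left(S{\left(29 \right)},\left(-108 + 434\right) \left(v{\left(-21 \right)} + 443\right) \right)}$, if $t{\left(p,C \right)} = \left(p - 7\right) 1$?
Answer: $21$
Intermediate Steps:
$S{\left(L \right)} = -14$ ($S{\left(L \right)} = -3 - 11 = -14$)
$t{\left(p,C \right)} = -7 + p$ ($t{\left(p,C \right)} = \left(-7 + p\right) 1 = -7 + p$)
$- t{\left(S{\left(29 \right)},\left(-108 + 434\right) \left(v{\left(-21 \right)} + 443\right) \right)} = - (-7 - 14) = \left(-1\right) \left(-21\right) = 21$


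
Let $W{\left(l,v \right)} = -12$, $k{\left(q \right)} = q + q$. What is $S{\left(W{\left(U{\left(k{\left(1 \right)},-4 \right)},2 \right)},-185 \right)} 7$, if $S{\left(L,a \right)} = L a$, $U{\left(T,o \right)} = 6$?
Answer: $15540$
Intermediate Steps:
$k{\left(q \right)} = 2 q$
$S{\left(W{\left(U{\left(k{\left(1 \right)},-4 \right)},2 \right)},-185 \right)} 7 = \left(-12\right) \left(-185\right) 7 = 2220 \cdot 7 = 15540$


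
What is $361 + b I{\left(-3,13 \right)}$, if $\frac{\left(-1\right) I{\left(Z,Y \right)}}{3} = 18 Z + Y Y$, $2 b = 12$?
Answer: $-1709$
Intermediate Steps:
$b = 6$ ($b = \frac{1}{2} \cdot 12 = 6$)
$I{\left(Z,Y \right)} = - 54 Z - 3 Y^{2}$ ($I{\left(Z,Y \right)} = - 3 \left(18 Z + Y Y\right) = - 3 \left(18 Z + Y^{2}\right) = - 3 \left(Y^{2} + 18 Z\right) = - 54 Z - 3 Y^{2}$)
$361 + b I{\left(-3,13 \right)} = 361 + 6 \left(\left(-54\right) \left(-3\right) - 3 \cdot 13^{2}\right) = 361 + 6 \left(162 - 507\right) = 361 + 6 \left(-345\right) = 361 - 2070 = -1709$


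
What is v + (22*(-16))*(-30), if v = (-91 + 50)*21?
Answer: 9699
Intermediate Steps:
v = -861 (v = -41*21 = -861)
v + (22*(-16))*(-30) = -861 + (22*(-16))*(-30) = -861 - 352*(-30) = -861 + 10560 = 9699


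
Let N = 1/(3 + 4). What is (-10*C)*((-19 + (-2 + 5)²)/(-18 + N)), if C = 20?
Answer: -112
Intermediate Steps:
N = ⅐ (N = 1/7 = ⅐ ≈ 0.14286)
(-10*C)*((-19 + (-2 + 5)²)/(-18 + N)) = (-10*20)*((-19 + (-2 + 5)²)/(-18 + ⅐)) = -200*(-19 + 3²)/(-125/7) = -200*(-19 + 9)*(-7)/125 = -(-2000)*(-7)/125 = -200*14/25 = -112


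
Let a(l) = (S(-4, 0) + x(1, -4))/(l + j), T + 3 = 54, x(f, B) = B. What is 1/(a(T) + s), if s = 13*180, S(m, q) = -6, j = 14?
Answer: 13/30418 ≈ 0.00042738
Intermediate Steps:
T = 51 (T = -3 + 54 = 51)
a(l) = -10/(14 + l) (a(l) = (-6 - 4)/(l + 14) = -10/(14 + l))
s = 2340
1/(a(T) + s) = 1/(-10/(14 + 51) + 2340) = 1/(-10/65 + 2340) = 1/(-10*1/65 + 2340) = 1/(-2/13 + 2340) = 1/(30418/13) = 13/30418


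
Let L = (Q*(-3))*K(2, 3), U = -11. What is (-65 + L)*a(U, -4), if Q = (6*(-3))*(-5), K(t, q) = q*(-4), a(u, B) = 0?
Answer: 0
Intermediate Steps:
K(t, q) = -4*q
Q = 90 (Q = -18*(-5) = 90)
L = 3240 (L = (90*(-3))*(-4*3) = -270*(-12) = 3240)
(-65 + L)*a(U, -4) = (-65 + 3240)*0 = 3175*0 = 0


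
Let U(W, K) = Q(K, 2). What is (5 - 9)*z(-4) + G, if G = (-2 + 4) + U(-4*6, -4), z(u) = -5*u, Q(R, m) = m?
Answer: -76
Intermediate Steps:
U(W, K) = 2
G = 4 (G = (-2 + 4) + 2 = 2 + 2 = 4)
(5 - 9)*z(-4) + G = (5 - 9)*(-5*(-4)) + 4 = -4*20 + 4 = -80 + 4 = -76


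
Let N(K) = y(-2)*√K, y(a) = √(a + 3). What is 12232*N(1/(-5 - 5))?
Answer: 6116*I*√10/5 ≈ 3868.1*I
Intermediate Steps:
y(a) = √(3 + a)
N(K) = √K (N(K) = √(3 - 2)*√K = √1*√K = 1*√K = √K)
12232*N(1/(-5 - 5)) = 12232*√(1/(-5 - 5)) = 12232*√(1/(-10)) = 12232*√(-⅒) = 12232*(I*√10/10) = 6116*I*√10/5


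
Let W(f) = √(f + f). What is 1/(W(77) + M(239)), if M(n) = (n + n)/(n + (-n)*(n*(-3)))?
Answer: -359/19847673 + 128881*√154/19847673 ≈ 0.080564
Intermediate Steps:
M(n) = 2*n/(n + 3*n²) (M(n) = (2*n)/(n + (-n)*(-3*n)) = (2*n)/(n + 3*n²) = 2*n/(n + 3*n²))
W(f) = √2*√f (W(f) = √(2*f) = √2*√f)
1/(W(77) + M(239)) = 1/(√2*√77 + 2/(1 + 3*239)) = 1/(√154 + 2/(1 + 717)) = 1/(√154 + 2/718) = 1/(√154 + 2*(1/718)) = 1/(√154 + 1/359) = 1/(1/359 + √154)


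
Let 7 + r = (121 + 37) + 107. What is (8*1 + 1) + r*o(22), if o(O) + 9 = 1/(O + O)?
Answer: -50757/22 ≈ -2307.1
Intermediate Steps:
r = 258 (r = -7 + ((121 + 37) + 107) = -7 + (158 + 107) = -7 + 265 = 258)
o(O) = -9 + 1/(2*O) (o(O) = -9 + 1/(O + O) = -9 + 1/(2*O))
(8*1 + 1) + r*o(22) = (8*1 + 1) + 258*(-9 + (½)/22) = (8 + 1) + 258*(-9 + (½)*(1/22)) = 9 + 258*(-9 + 1/44) = 9 + 258*(-395/44) = 9 - 50955/22 = -50757/22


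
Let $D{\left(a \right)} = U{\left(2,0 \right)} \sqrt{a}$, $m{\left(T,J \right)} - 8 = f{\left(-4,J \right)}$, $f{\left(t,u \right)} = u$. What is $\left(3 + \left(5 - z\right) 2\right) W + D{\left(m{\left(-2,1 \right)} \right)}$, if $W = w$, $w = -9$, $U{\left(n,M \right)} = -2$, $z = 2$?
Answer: $-87$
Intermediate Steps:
$m{\left(T,J \right)} = 8 + J$
$D{\left(a \right)} = - 2 \sqrt{a}$
$W = -9$
$\left(3 + \left(5 - z\right) 2\right) W + D{\left(m{\left(-2,1 \right)} \right)} = \left(3 + \left(5 - 2\right) 2\right) \left(-9\right) - 2 \sqrt{8 + 1} = \left(3 + \left(5 - 2\right) 2\right) \left(-9\right) - 2 \sqrt{9} = \left(3 + 3 \cdot 2\right) \left(-9\right) - 6 = \left(3 + 6\right) \left(-9\right) - 6 = 9 \left(-9\right) - 6 = -81 - 6 = -87$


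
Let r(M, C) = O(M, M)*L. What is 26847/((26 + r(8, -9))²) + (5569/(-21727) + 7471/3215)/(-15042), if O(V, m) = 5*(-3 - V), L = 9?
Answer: 14088434891124134/115558531890849705 ≈ 0.12192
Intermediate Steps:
O(V, m) = -15 - 5*V
r(M, C) = -135 - 45*M (r(M, C) = (-15 - 5*M)*9 = -135 - 45*M)
26847/((26 + r(8, -9))²) + (5569/(-21727) + 7471/3215)/(-15042) = 26847/((26 + (-135 - 45*8))²) + (5569/(-21727) + 7471/3215)/(-15042) = 26847/((26 + (-135 - 360))²) + (5569*(-1/21727) + 7471*(1/3215))*(-1/15042) = 26847/((26 - 495)²) + (-5569/21727 + 7471/3215)*(-1/15042) = 26847/((-469)²) + (144418082/69852305)*(-1/15042) = 26847/219961 - 72209041/525359185905 = 14088434891124134/115558531890849705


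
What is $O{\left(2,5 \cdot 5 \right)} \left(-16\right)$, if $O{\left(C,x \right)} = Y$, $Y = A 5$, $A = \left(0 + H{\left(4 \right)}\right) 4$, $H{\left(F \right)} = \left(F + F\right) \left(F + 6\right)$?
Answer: $-25600$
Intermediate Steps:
$H{\left(F \right)} = 2 F \left(6 + F\right)$
$A = 320$ ($A = \left(0 + 2 \cdot 4 \left(6 + 4\right)\right) 4 = \left(0 + 2 \cdot 4 \cdot 10\right) 4 = \left(0 + 80\right) 4 = 80 \cdot 4 = 320$)
$Y = 1600$ ($Y = 320 \cdot 5 = 1600$)
$O{\left(C,x \right)} = 1600$
$O{\left(2,5 \cdot 5 \right)} \left(-16\right) = 1600 \left(-16\right) = -25600$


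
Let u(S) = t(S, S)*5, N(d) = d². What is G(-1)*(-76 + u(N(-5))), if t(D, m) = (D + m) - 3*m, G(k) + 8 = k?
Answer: 1809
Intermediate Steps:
G(k) = -8 + k
t(D, m) = D - 2*m
u(S) = -5*S (u(S) = (S - 2*S)*5 = -S*5 = -5*S)
G(-1)*(-76 + u(N(-5))) = (-8 - 1)*(-76 - 5*(-5)²) = -9*(-76 - 5*25) = -9*(-76 - 125) = -9*(-201) = 1809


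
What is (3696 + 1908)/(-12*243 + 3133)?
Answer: 5604/217 ≈ 25.825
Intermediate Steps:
(3696 + 1908)/(-12*243 + 3133) = 5604/(-2916 + 3133) = 5604/217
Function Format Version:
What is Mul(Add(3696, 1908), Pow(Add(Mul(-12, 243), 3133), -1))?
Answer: Rational(5604, 217) ≈ 25.825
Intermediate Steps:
Mul(Add(3696, 1908), Pow(Add(Mul(-12, 243), 3133), -1)) = Mul(5604, Pow(Add(-2916, 3133), -1)) = Mul(5604, Pow(217, -1)) = Mul(5604, Rational(1, 217)) = Rational(5604, 217)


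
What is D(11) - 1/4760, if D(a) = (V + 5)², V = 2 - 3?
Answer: 76159/4760 ≈ 16.000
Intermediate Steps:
V = -1
D(a) = 16 (D(a) = (-1 + 5)² = 4² = 16)
D(11) - 1/4760 = 16 - 1/4760 = 76159/4760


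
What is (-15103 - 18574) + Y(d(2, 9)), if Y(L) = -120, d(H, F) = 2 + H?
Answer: -33797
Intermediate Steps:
(-15103 - 18574) + Y(d(2, 9)) = (-15103 - 18574) - 120 = -33677 - 120 = -33797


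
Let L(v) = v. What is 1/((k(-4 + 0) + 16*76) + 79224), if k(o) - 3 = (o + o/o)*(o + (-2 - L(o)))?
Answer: 1/80449 ≈ 1.2430e-5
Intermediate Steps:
k(o) = 1 - 2*o (k(o) = 3 + (o + o/o)*(o + (-2 - o)) = 3 + (o + 1)*(-2) = 3 + (1 + o)*(-2) = 3 + (-2 - 2*o) = 1 - 2*o)
1/((k(-4 + 0) + 16*76) + 79224) = 1/(((1 - 2*(-4 + 0)) + 16*76) + 79224) = 1/(((1 - 2*(-4)) + 1216) + 79224) = 1/(((1 + 8) + 1216) + 79224) = 1/((9 + 1216) + 79224) = 1/(1225 + 79224) = 1/80449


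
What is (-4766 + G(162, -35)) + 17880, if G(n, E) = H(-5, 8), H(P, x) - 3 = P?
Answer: 13112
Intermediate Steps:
H(P, x) = 3 + P
G(n, E) = -2 (G(n, E) = 3 - 5 = -2)
(-4766 + G(162, -35)) + 17880 = (-4766 - 2) + 17880 = -4768 + 17880 = 13112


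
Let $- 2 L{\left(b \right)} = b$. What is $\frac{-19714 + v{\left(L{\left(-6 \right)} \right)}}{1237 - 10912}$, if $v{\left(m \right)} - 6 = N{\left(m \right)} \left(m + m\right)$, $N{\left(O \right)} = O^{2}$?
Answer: $\frac{19654}{9675} \approx 2.0314$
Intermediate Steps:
$L{\left(b \right)} = - \frac{b}{2}$
$v{\left(m \right)} = 6 + 2 m^{3}$ ($v{\left(m \right)} = 6 + m^{2} \left(m + m\right) = 6 + m^{2} \cdot 2 m = 6 + 2 m^{3}$)
$\frac{-19714 + v{\left(L{\left(-6 \right)} \right)}}{1237 - 10912} = \frac{-19714 + \left(6 + 2 \left(\left(- \frac{1}{2}\right) \left(-6\right)\right)^{3}\right)}{1237 - 10912} = \frac{-19714 + \left(6 + 2 \cdot 3^{3}\right)}{-9675} = \left(-19714 + \left(6 + 2 \cdot 27\right)\right) \left(- \frac{1}{9675}\right) = \left(-19714 + \left(6 + 54\right)\right) \left(- \frac{1}{9675}\right) = \left(-19714 + 60\right) \left(- \frac{1}{9675}\right) = \left(-19654\right) \left(- \frac{1}{9675}\right) = \frac{19654}{9675}$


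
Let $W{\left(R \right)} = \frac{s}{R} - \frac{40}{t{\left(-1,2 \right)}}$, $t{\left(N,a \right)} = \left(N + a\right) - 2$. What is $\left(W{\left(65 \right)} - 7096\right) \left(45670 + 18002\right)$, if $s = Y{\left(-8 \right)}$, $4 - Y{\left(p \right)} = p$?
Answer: $- \frac{29201762016}{65} \approx -4.4926 \cdot 10^{8}$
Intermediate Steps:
$t{\left(N,a \right)} = -2 + N + a$
$Y{\left(p \right)} = 4 - p$
$s = 12$ ($s = 4 - -8 = 4 + 8 = 12$)
$W{\left(R \right)} = 40 + \frac{12}{R}$ ($W{\left(R \right)} = \frac{12}{R} - \frac{40}{-2 - 1 + 2} = \frac{12}{R} - \frac{40}{-1} = \frac{12}{R} - -40 = \frac{12}{R} + 40 = 40 + \frac{12}{R}$)
$\left(W{\left(65 \right)} - 7096\right) \left(45670 + 18002\right) = \left(\left(40 + \frac{12}{65}\right) - 7096\right) \left(45670 + 18002\right) = \left(\left(40 + 12 \cdot \frac{1}{65}\right) - 7096\right) 63672 = \left(\left(40 + \frac{12}{65}\right) - 7096\right) 63672 = \left(\frac{2612}{65} - 7096\right) 63672 = \left(- \frac{458628}{65}\right) 63672 = - \frac{29201762016}{65}$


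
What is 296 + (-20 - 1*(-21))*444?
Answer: 740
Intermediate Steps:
296 + (-20 - 1*(-21))*444 = 296 + (-20 + 21)*444 = 296 + 1*444 = 296 + 444 = 740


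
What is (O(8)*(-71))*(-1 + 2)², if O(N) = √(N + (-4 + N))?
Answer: -142*√3 ≈ -245.95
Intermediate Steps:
O(N) = √(-4 + 2*N)
(O(8)*(-71))*(-1 + 2)² = (√(-4 + 2*8)*(-71))*(-1 + 2)² = (√(-4 + 16)*(-71))*1² = (√12*(-71))*1 = ((2*√3)*(-71))*1 = -142*√3*1 = -142*√3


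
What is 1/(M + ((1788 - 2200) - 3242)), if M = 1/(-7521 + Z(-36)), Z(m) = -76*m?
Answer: -4785/17484391 ≈ -0.00027367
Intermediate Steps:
M = -1/4785 (M = 1/(-7521 - 76*(-36)) = 1/(-7521 + 2736) = 1/(-4785) = -1/4785 ≈ -0.00020899)
1/(M + ((1788 - 2200) - 3242)) = 1/(-1/4785 + ((1788 - 2200) - 3242)) = 1/(-1/4785 + (-412 - 3242)) = 1/(-1/4785 - 3654) = 1/(-17484391/4785) = -4785/17484391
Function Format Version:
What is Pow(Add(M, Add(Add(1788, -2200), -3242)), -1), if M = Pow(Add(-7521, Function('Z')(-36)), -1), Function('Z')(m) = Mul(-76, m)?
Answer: Rational(-4785, 17484391) ≈ -0.00027367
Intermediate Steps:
M = Rational(-1, 4785) (M = Pow(Add(-7521, Mul(-76, -36)), -1) = Pow(Add(-7521, 2736), -1) = Pow(-4785, -1) = Rational(-1, 4785) ≈ -0.00020899)
Pow(Add(M, Add(Add(1788, -2200), -3242)), -1) = Pow(Add(Rational(-1, 4785), Add(Add(1788, -2200), -3242)), -1) = Pow(Add(Rational(-1, 4785), Add(-412, -3242)), -1) = Pow(Add(Rational(-1, 4785), -3654), -1) = Pow(Rational(-17484391, 4785), -1) = Rational(-4785, 17484391)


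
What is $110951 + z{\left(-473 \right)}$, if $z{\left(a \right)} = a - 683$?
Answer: $109795$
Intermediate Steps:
$z{\left(a \right)} = -683 + a$ ($z{\left(a \right)} = a - 683 = -683 + a$)
$110951 + z{\left(-473 \right)} = 110951 - 1156 = 109795$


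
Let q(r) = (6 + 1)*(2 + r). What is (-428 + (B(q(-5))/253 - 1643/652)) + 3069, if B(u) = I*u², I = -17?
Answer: 430345073/164956 ≈ 2608.8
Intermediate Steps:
q(r) = 14 + 7*r (q(r) = 7*(2 + r) = 14 + 7*r)
B(u) = -17*u²
(-428 + (B(q(-5))/253 - 1643/652)) + 3069 = (-428 + (-17*(14 + 7*(-5))²/253 - 1643/652)) + 3069 = (-428 + (-17*(14 - 35)²*(1/253) - 1643*1/652)) + 3069 = (-428 + (-17*(-21)²*(1/253) - 1643/652)) + 3069 = (-428 + (-17*441*(1/253) - 1643/652)) + 3069 = (-428 + (-7497*1/253 - 1643/652)) + 3069 = (-428 + (-7497/253 - 1643/652)) + 3069 = (-428 - 5303723/164956) + 3069 = -75904891/164956 + 3069 = 430345073/164956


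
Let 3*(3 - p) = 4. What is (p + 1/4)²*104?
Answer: 6877/18 ≈ 382.06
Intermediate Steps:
p = 5/3 (p = 3 - ⅓*4 = 3 - 4/3 = 5/3 ≈ 1.6667)
(p + 1/4)²*104 = (5/3 + 1/4)²*104 = (5/3 + ¼)²*104 = (23/12)²*104 = (529/144)*104 = 6877/18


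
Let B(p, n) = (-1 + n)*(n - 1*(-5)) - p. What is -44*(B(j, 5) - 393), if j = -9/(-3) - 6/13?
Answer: 203368/13 ≈ 15644.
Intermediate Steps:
j = 33/13 (j = -9*(-1/3) - 6*1/13 = 3 - 6/13 = 33/13 ≈ 2.5385)
B(p, n) = -p + (-1 + n)*(5 + n) (B(p, n) = (-1 + n)*(n + 5) - p = (-1 + n)*(5 + n) - p = -p + (-1 + n)*(5 + n))
-44*(B(j, 5) - 393) = -44*((-5 + 5**2 - 1*33/13 + 4*5) - 393) = -44*((-5 + 25 - 33/13 + 20) - 393) = -44*(487/13 - 393) = -44*(-4622/13) = 203368/13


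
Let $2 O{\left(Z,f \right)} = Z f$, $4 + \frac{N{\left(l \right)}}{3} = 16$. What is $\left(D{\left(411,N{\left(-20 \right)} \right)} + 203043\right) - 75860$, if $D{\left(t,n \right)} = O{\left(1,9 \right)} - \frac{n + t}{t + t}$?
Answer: $\frac{17424613}{137} \approx 1.2719 \cdot 10^{5}$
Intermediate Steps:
$N{\left(l \right)} = 36$ ($N{\left(l \right)} = -12 + 3 \cdot 16 = -12 + 48 = 36$)
$O{\left(Z,f \right)} = \frac{Z f}{2}$
$D{\left(t,n \right)} = \frac{9}{2} - \frac{n + t}{2 t}$ ($D{\left(t,n \right)} = \frac{1}{2} \cdot 1 \cdot 9 - \frac{n + t}{t + t} = \frac{9}{2} - \frac{n + t}{2 t}$)
$\left(D{\left(411,N{\left(-20 \right)} \right)} + 203043\right) - 75860 = \left(\left(4 - \frac{18}{411}\right) + 203043\right) - 75860 = \left(\left(4 - 18 \cdot \frac{1}{411}\right) + 203043\right) - 75860 = \left(\left(4 - \frac{6}{137}\right) + 203043\right) - 75860 = \left(\frac{542}{137} + 203043\right) - 75860 = \frac{27817433}{137} - 75860 = \frac{17424613}{137}$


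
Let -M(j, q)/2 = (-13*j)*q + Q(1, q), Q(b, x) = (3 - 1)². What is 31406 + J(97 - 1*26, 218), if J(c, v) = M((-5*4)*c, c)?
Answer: -2589922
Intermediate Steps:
Q(b, x) = 4 (Q(b, x) = 2² = 4)
M(j, q) = -8 + 26*j*q (M(j, q) = -2*((-13*j)*q + 4) = -2*(-13*j*q + 4) = -2*(4 - 13*j*q) = -8 + 26*j*q)
J(c, v) = -8 - 520*c² (J(c, v) = -8 + 26*((-5*4)*c)*c = -8 + 26*(-20*c)*c = -8 - 520*c²)
31406 + J(97 - 1*26, 218) = 31406 + (-8 - 520*(97 - 1*26)²) = 31406 + (-8 - 520*(97 - 26)²) = 31406 + (-8 - 520*71²) = 31406 + (-8 - 520*5041) = 31406 + (-8 - 2621320) = 31406 - 2621328 = -2589922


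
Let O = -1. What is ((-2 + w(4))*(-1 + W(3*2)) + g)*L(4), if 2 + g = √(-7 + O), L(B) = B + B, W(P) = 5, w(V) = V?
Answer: 48 + 16*I*√2 ≈ 48.0 + 22.627*I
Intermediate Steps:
L(B) = 2*B
g = -2 + 2*I*√2 (g = -2 + √(-7 - 1) = -2 + √(-8) = -2 + 2*I*√2 ≈ -2.0 + 2.8284*I)
((-2 + w(4))*(-1 + W(3*2)) + g)*L(4) = ((-2 + 4)*(-1 + 5) + (-2 + 2*I*√2))*(2*4) = (2*4 + (-2 + 2*I*√2))*8 = (8 + (-2 + 2*I*√2))*8 = (6 + 2*I*√2)*8 = 48 + 16*I*√2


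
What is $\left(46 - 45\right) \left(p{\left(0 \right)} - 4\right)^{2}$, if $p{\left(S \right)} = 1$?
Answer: $9$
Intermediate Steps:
$\left(46 - 45\right) \left(p{\left(0 \right)} - 4\right)^{2} = \left(46 - 45\right) \left(1 - 4\right)^{2} = 1 \left(-3\right)^{2} = 1 \cdot 9 = 9$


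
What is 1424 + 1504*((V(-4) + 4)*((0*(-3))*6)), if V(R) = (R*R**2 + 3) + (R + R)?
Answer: 1424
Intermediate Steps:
V(R) = 3 + R**3 + 2*R (V(R) = (R**3 + 3) + 2*R = (3 + R**3) + 2*R = 3 + R**3 + 2*R)
1424 + 1504*((V(-4) + 4)*((0*(-3))*6)) = 1424 + 1504*(((3 + (-4)**3 + 2*(-4)) + 4)*((0*(-3))*6)) = 1424 + 1504*(((3 - 64 - 8) + 4)*(0*6)) = 1424 + 1504*((-69 + 4)*0) = 1424 + 1504*(-65*0) = 1424 + 1504*0 = 1424 + 0 = 1424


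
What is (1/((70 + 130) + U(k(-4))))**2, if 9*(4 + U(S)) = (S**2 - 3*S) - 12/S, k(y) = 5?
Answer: 2025/78464164 ≈ 2.5808e-5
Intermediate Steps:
U(S) = -4 - 4/(3*S) - S/3 + S**2/9 (U(S) = -4 + ((S**2 - 3*S) - 12/S)/9 = -4 + (S**2 - 12/S - 3*S)/9 = -4 + (-4/(3*S) - S/3 + S**2/9) = -4 - 4/(3*S) - S/3 + S**2/9)
(1/((70 + 130) + U(k(-4))))**2 = (1/((70 + 130) + (-4 - 4/3/5 - 1/3*5 + (1/9)*5**2)))**2 = (1/(200 + (-4 - 4/3*1/5 - 5/3 + (1/9)*25)))**2 = (1/(200 + (-4 - 4/15 - 5/3 + 25/9)))**2 = (1/(200 - 142/45))**2 = (1/(8858/45))**2 = (45/8858)**2 = 2025/78464164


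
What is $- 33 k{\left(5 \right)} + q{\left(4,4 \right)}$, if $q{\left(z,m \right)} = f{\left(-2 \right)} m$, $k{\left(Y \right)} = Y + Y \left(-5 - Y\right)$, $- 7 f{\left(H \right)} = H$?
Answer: $\frac{10403}{7} \approx 1486.1$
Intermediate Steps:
$f{\left(H \right)} = - \frac{H}{7}$
$q{\left(z,m \right)} = \frac{2 m}{7}$ ($q{\left(z,m \right)} = \left(- \frac{1}{7}\right) \left(-2\right) m = \frac{2 m}{7}$)
$- 33 k{\left(5 \right)} + q{\left(4,4 \right)} = - 33 \left(\left(-1\right) 5 \left(4 + 5\right)\right) + \frac{2}{7} \cdot 4 = - 33 \left(\left(-1\right) 5 \cdot 9\right) + \frac{8}{7} = \left(-33\right) \left(-45\right) + \frac{8}{7} = 1485 + \frac{8}{7} = \frac{10403}{7}$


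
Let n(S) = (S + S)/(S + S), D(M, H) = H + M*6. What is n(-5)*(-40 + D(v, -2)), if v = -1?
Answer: -48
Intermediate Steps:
D(M, H) = H + 6*M
n(S) = 1 (n(S) = (2*S)/((2*S)) = (2*S)*(1/(2*S)) = 1)
n(-5)*(-40 + D(v, -2)) = 1*(-40 + (-2 + 6*(-1))) = 1*(-40 + (-2 - 6)) = 1*(-40 - 8) = 1*(-48) = -48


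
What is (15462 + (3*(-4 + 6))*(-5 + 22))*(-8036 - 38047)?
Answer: -717235812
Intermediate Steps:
(15462 + (3*(-4 + 6))*(-5 + 22))*(-8036 - 38047) = (15462 + (3*2)*17)*(-46083) = (15462 + 6*17)*(-46083) = (15462 + 102)*(-46083) = 15564*(-46083) = -717235812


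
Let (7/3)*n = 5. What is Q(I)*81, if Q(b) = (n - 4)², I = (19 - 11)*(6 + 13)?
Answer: 13689/49 ≈ 279.37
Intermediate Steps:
n = 15/7 (n = (3/7)*5 = 15/7 ≈ 2.1429)
I = 152 (I = 8*19 = 152)
Q(b) = 169/49 (Q(b) = (15/7 - 4)² = (-13/7)² = 169/49)
Q(I)*81 = (169/49)*81 = 13689/49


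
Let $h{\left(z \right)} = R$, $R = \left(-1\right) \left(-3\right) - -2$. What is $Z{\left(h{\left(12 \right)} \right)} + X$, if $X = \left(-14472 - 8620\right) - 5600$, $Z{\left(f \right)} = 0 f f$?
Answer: $-28692$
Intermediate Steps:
$R = 5$ ($R = 3 + 2 = 5$)
$h{\left(z \right)} = 5$
$Z{\left(f \right)} = 0$ ($Z{\left(f \right)} = 0 f = 0$)
$X = -28692$ ($X = -23092 - 5600 = -28692$)
$Z{\left(h{\left(12 \right)} \right)} + X = 0 - 28692 = -28692$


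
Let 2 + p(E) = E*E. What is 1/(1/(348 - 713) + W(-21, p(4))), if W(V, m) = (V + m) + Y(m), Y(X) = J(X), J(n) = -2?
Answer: -365/3286 ≈ -0.11108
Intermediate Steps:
p(E) = -2 + E² (p(E) = -2 + E*E = -2 + E²)
Y(X) = -2
W(V, m) = -2 + V + m (W(V, m) = (V + m) - 2 = -2 + V + m)
1/(1/(348 - 713) + W(-21, p(4))) = 1/(1/(348 - 713) + (-2 - 21 + (-2 + 4²))) = 1/(1/(-365) + (-2 - 21 + (-2 + 16))) = 1/(-1/365 + (-2 - 21 + 14)) = 1/(-1/365 - 9) = 1/(-3286/365) = -365/3286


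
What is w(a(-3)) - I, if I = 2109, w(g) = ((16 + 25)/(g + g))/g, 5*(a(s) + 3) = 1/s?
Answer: -8916063/4232 ≈ -2106.8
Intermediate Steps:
a(s) = -3 + 1/(5*s)
w(g) = 41/(2*g²) (w(g) = (41/((2*g)))/g = (41*(1/(2*g)))/g = (41/(2*g))/g = 41/(2*g²))
w(a(-3)) - I = 41/(2*(-3 + (⅕)/(-3))²) - 1*2109 = 41/(2*(-3 + (⅕)*(-⅓))²) - 2109 = 41/(2*(-3 - 1/15)²) - 2109 = 41/(2*(-46/15)²) - 2109 = (41/2)*(225/2116) - 2109 = 9225/4232 - 2109 = -8916063/4232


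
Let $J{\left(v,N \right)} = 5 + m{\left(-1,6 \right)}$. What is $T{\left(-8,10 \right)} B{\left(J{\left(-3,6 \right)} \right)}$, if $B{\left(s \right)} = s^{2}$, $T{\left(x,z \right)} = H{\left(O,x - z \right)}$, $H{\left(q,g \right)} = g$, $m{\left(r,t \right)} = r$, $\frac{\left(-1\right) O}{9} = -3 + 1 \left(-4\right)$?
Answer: $-288$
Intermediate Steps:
$O = 63$ ($O = - 9 \left(-3 + 1 \left(-4\right)\right) = - 9 \left(-3 - 4\right) = \left(-9\right) \left(-7\right) = 63$)
$T{\left(x,z \right)} = x - z$
$J{\left(v,N \right)} = 4$ ($J{\left(v,N \right)} = 5 - 1 = 4$)
$T{\left(-8,10 \right)} B{\left(J{\left(-3,6 \right)} \right)} = \left(-8 - 10\right) 4^{2} = \left(-8 - 10\right) 16 = \left(-18\right) 16 = -288$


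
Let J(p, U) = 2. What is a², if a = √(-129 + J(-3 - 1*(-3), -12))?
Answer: -127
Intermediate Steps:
a = I*√127 (a = √(-129 + 2) = √(-127) = I*√127 ≈ 11.269*I)
a² = (I*√127)² = -127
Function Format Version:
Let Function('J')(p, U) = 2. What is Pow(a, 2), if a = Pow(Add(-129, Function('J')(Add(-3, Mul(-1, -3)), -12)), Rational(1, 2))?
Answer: -127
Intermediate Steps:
a = Mul(I, Pow(127, Rational(1, 2))) (a = Pow(Add(-129, 2), Rational(1, 2)) = Pow(-127, Rational(1, 2)) = Mul(I, Pow(127, Rational(1, 2))) ≈ Mul(11.269, I))
Pow(a, 2) = Pow(Mul(I, Pow(127, Rational(1, 2))), 2) = -127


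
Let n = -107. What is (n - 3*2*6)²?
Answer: 20449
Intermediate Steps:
(n - 3*2*6)² = (-107 - 3*2*6)² = (-107 - 6*6)² = (-107 - 36)² = (-143)² = 20449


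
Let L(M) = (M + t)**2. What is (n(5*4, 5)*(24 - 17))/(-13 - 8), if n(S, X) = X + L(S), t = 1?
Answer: -446/3 ≈ -148.67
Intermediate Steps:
L(M) = (1 + M)**2 (L(M) = (M + 1)**2 = (1 + M)**2)
n(S, X) = X + (1 + S)**2
(n(5*4, 5)*(24 - 17))/(-13 - 8) = ((5 + (1 + 5*4)**2)*(24 - 17))/(-13 - 8) = ((5 + (1 + 20)**2)*7)/(-21) = ((5 + 21**2)*7)*(-1/21) = ((5 + 441)*7)*(-1/21) = (446*7)*(-1/21) = 3122*(-1/21) = -446/3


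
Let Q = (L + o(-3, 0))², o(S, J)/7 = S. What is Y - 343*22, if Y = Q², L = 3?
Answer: 97430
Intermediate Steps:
o(S, J) = 7*S
Q = 324 (Q = (3 + 7*(-3))² = (3 - 21)² = (-18)² = 324)
Y = 104976 (Y = 324² = 104976)
Y - 343*22 = 104976 - 343*22 = 104976 - 1*7546 = 104976 - 7546 = 97430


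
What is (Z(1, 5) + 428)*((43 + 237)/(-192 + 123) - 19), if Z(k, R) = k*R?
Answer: -688903/69 ≈ -9984.1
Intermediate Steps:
Z(k, R) = R*k
(Z(1, 5) + 428)*((43 + 237)/(-192 + 123) - 19) = (5*1 + 428)*((43 + 237)/(-192 + 123) - 19) = (5 + 428)*(280/(-69) - 19) = 433*(280*(-1/69) - 19) = 433*(-280/69 - 19) = 433*(-1591/69) = -688903/69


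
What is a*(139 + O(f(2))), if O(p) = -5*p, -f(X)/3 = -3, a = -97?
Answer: -9118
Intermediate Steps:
f(X) = 9 (f(X) = -3*(-3) = 9)
a*(139 + O(f(2))) = -97*(139 - 5*9) = -97*(139 - 45) = -97*94 = -9118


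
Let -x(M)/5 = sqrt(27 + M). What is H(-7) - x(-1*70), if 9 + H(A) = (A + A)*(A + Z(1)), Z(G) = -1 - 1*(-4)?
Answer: 47 + 5*I*sqrt(43) ≈ 47.0 + 32.787*I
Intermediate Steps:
Z(G) = 3 (Z(G) = -1 + 4 = 3)
x(M) = -5*sqrt(27 + M)
H(A) = -9 + 2*A*(3 + A) (H(A) = -9 + (A + A)*(A + 3) = -9 + (2*A)*(3 + A) = -9 + 2*A*(3 + A))
H(-7) - x(-1*70) = (-9 + 2*(-7)**2 + 6*(-7)) - (-5)*sqrt(27 - 1*70) = (-9 + 2*49 - 42) - (-5)*sqrt(27 - 70) = (-9 + 98 - 42) - (-5)*sqrt(-43) = 47 - (-5)*I*sqrt(43) = 47 + 5*I*sqrt(43)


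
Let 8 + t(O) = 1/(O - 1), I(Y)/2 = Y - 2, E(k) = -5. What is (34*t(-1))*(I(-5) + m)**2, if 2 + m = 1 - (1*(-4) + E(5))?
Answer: -10404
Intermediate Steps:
I(Y) = -4 + 2*Y (I(Y) = 2*(Y - 2) = 2*(-2 + Y) = -4 + 2*Y)
t(O) = -8 + 1/(-1 + O) (t(O) = -8 + 1/(O - 1) = -8 + 1/(-1 + O))
m = 8 (m = -2 + (1 - (1*(-4) - 5)) = -2 + (1 - (-4 - 5)) = -2 + (1 - 1*(-9)) = -2 + (1 + 9) = -2 + 10 = 8)
(34*t(-1))*(I(-5) + m)**2 = (34*((9 - 8*(-1))/(-1 - 1)))*((-4 + 2*(-5)) + 8)**2 = (34*((9 + 8)/(-2)))*((-4 - 10) + 8)**2 = (34*(-1/2*17))*(-14 + 8)**2 = (34*(-17/2))*(-6)**2 = -289*36 = -10404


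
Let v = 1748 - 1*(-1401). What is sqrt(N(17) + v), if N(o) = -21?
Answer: 2*sqrt(782) ≈ 55.929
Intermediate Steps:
v = 3149 (v = 1748 + 1401 = 3149)
sqrt(N(17) + v) = sqrt(-21 + 3149) = sqrt(3128) = 2*sqrt(782)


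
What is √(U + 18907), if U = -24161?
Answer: I*√5254 ≈ 72.484*I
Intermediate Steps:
√(U + 18907) = √(-24161 + 18907) = √(-5254) = I*√5254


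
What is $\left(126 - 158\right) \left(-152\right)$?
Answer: $4864$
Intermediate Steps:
$\left(126 - 158\right) \left(-152\right) = \left(-32\right) \left(-152\right) = 4864$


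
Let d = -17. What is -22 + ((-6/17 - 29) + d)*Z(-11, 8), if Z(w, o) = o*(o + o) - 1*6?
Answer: -96510/17 ≈ -5677.1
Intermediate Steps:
Z(w, o) = -6 + 2*o² (Z(w, o) = o*(2*o) - 6 = 2*o² - 6 = -6 + 2*o²)
-22 + ((-6/17 - 29) + d)*Z(-11, 8) = -22 + ((-6/17 - 29) - 17)*(-6 + 2*8²) = -22 + ((-6*1/17 - 29) - 17)*(-6 + 2*64) = -22 + ((-6/17 - 29) - 17)*(-6 + 128) = -22 + (-499/17 - 17)*122 = -22 - 788/17*122 = -22 - 96136/17 = -96510/17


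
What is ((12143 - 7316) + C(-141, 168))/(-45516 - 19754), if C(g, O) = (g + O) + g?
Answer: -4713/65270 ≈ -0.072208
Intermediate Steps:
C(g, O) = O + 2*g (C(g, O) = (O + g) + g = O + 2*g)
((12143 - 7316) + C(-141, 168))/(-45516 - 19754) = ((12143 - 7316) + (168 + 2*(-141)))/(-45516 - 19754) = (4827 + (168 - 282))/(-65270) = (4827 - 114)*(-1/65270) = 4713*(-1/65270) = -4713/65270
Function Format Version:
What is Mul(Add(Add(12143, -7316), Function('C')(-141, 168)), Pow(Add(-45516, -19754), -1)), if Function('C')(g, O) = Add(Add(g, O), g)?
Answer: Rational(-4713, 65270) ≈ -0.072208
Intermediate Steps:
Function('C')(g, O) = Add(O, Mul(2, g)) (Function('C')(g, O) = Add(Add(O, g), g) = Add(O, Mul(2, g)))
Mul(Add(Add(12143, -7316), Function('C')(-141, 168)), Pow(Add(-45516, -19754), -1)) = Mul(Add(Add(12143, -7316), Add(168, Mul(2, -141))), Pow(Add(-45516, -19754), -1)) = Mul(Add(4827, Add(168, -282)), Pow(-65270, -1)) = Mul(Add(4827, -114), Rational(-1, 65270)) = Mul(4713, Rational(-1, 65270)) = Rational(-4713, 65270)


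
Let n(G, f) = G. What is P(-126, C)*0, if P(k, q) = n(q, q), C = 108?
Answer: 0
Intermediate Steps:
P(k, q) = q
P(-126, C)*0 = 108*0 = 0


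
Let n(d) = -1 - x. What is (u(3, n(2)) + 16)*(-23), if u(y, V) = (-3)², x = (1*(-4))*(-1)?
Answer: -575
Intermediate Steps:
x = 4 (x = -4*(-1) = 4)
n(d) = -5 (n(d) = -1 - 1*4 = -1 - 4 = -5)
u(y, V) = 9
(u(3, n(2)) + 16)*(-23) = (9 + 16)*(-23) = 25*(-23) = -575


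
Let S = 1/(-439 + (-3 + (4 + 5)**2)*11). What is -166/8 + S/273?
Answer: -9494117/457548 ≈ -20.750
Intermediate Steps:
S = 1/419 (S = 1/(-439 + (-3 + 9**2)*11) = 1/(-439 + (-3 + 81)*11) = 1/(-439 + 78*11) = 1/(-439 + 858) = 1/419 ≈ 0.0023866)
-166/8 + S/273 = -166/8 + (1/419)/273 = -166*1/8 + (1/419)*(1/273) = -83/4 + 1/114387 = -9494117/457548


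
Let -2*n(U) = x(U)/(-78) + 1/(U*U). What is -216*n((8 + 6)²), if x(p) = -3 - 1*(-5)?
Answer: -345393/124852 ≈ -2.7664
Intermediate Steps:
x(p) = 2 (x(p) = -3 + 5 = 2)
n(U) = 1/78 - 1/(2*U²) (n(U) = -(2/(-78) + 1/(U*U))/2 = -(2*(-1/78) + U⁻²)/2 = -(-1/39 + U⁻²)/2 = 1/78 - 1/(2*U²))
-216*n((8 + 6)²) = -36*(-39 + ((8 + 6)²)²)/(13*((8 + 6)²)²) = -36*(-39 + (14²)²)/(13*(14²)²) = -36*(-39 + 196²)/(13*196²) = -36*(-39 + 38416)/(13*38416) = -36*38377/(13*38416) = -216*38377/2996448 = -345393/124852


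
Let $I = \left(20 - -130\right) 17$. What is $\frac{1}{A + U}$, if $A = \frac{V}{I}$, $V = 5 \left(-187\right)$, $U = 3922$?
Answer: $\frac{30}{117649} \approx 0.000255$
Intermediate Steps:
$V = -935$
$I = 2550$ ($I = \left(20 + 130\right) 17 = 150 \cdot 17 = 2550$)
$A = - \frac{11}{30}$ ($A = - \frac{935}{2550} = \left(-935\right) \frac{1}{2550} = - \frac{11}{30} \approx -0.36667$)
$\frac{1}{A + U} = \frac{1}{- \frac{11}{30} + 3922} = \frac{1}{\frac{117649}{30}} = \frac{30}{117649}$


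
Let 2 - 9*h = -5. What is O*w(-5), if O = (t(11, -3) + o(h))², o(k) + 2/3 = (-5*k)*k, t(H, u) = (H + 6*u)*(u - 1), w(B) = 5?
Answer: 19384805/6561 ≈ 2954.6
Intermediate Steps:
h = 7/9 (h = 2/9 - ⅑*(-5) = 2/9 + 5/9 = 7/9 ≈ 0.77778)
t(H, u) = (-1 + u)*(H + 6*u) (t(H, u) = (H + 6*u)*(-1 + u) = (-1 + u)*(H + 6*u))
o(k) = -⅔ - 5*k² (o(k) = -⅔ + (-5*k)*k = -⅔ - 5*k²)
O = 3876961/6561 (O = ((-1*11 - 6*(-3) + 6*(-3)² + 11*(-3)) + (-⅔ - 5*(7/9)²))² = ((-11 + 18 + 6*9 - 33) + (-⅔ - 5*49/81))² = ((-11 + 18 + 54 - 33) + (-⅔ - 245/81))² = (28 - 299/81)² = (1969/81)² = 3876961/6561 ≈ 590.91)
O*w(-5) = (3876961/6561)*5 = 19384805/6561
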